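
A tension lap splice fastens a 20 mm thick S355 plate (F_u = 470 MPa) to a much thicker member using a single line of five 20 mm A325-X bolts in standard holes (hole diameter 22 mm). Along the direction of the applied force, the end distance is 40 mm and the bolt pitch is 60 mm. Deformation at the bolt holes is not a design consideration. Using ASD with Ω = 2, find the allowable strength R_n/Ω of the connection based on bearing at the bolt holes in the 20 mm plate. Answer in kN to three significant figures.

1280 kN

Per bolt r_n = 1.5 l_c t F_u ≤ 3.0 d t F_u; upper limit = 3.0 × 20 × 20 × 470 / 1000 = 564 kN.
Edge bolt: l_c = 40 − 22/2 = 29 mm → 1.5 × 29 × 20 × 470 / 1000 = 408.9 → r_n = 408.9 kN.
Interior bolts: l_c = 60 − 22 = 38 mm → 1.5 × 38 × 20 × 470 / 1000 = 535.8 → r_n = 535.8 kN.
R_n = 1 × 408.9 + 4 × 535.8 = 2552 kN.
Allowable strength R_n/Ω = 2552 / 2 = 1280 kN.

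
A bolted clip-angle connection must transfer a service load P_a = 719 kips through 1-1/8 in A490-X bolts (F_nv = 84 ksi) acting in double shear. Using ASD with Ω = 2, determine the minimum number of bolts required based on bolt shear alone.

9 bolts

A_b = π·1.125²/4 = 0.994 in².
Per-bolt allowable strength R_n/Ω = 84 × 0.994 × 2 / 2 = 83.5 kips.
n ≥ 719 / 83.5 = 8.611 → use 9 bolts.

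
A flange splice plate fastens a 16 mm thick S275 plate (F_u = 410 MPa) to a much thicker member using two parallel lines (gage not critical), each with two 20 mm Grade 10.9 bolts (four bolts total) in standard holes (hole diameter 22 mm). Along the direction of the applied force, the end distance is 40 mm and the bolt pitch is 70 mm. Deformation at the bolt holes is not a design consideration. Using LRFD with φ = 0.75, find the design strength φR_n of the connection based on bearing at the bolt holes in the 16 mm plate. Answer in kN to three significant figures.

1020 kN

Per bolt r_n = 1.5 l_c t F_u ≤ 3.0 d t F_u; upper limit = 3.0 × 20 × 16 × 410 / 1000 = 393.6 kN.
Edge bolt: l_c = 40 − 22/2 = 29 mm → 1.5 × 29 × 16 × 410 / 1000 = 285.4 → r_n = 285.4 kN.
Interior bolts: l_c = 70 − 22 = 48 mm → 1.5 × 48 × 16 × 410 / 1000 = 472.3 → r_n = 393.6 kN.
R_n = 2 × 285.4 + 2 × 393.6 = 1358 kN.
Design strength φR_n = 0.75 × 1358 = 1020 kN.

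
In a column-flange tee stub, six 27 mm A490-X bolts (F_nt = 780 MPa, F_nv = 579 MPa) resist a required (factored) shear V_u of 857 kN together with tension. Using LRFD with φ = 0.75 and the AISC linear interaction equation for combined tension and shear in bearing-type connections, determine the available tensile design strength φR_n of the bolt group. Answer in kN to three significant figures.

1460 kN

A_b = π·27²/4 = 572.6 mm²; f_rv = 857 × 1000 / (6 × 572.6) = 249.5 MPa.
F'_nt = 1.3 F_nt − (F_nt / φF_nv) f_rv = 1.3·780 − (780/(0.75·579))·249.5 = 565.9 MPa, capped at F_nt → F'_nt = 565.9 MPa.
R_n = F'_nt · A_b · n = 565.9 × 572.6 × 6 / 1000 = 1944 kN.
Design strength φR_n = 0.75 × 1944 = 1460 kN.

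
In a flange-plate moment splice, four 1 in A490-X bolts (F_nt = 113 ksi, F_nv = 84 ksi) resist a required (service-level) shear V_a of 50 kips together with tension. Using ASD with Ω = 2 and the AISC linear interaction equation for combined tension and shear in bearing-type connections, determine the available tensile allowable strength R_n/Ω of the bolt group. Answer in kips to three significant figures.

163 kips

A_b = π·1²/4 = 0.7854 in²; f_rv = 50 / (4 × 0.7854) = 15.92 ksi.
F'_nt = 1.3 F_nt − (Ω F_nt / F_nv) f_rv = 1.3·113 − (2·113/84)·15.92 = 104.1 ksi, capped at F_nt → F'_nt = 104.1 ksi.
R_n = F'_nt · A_b · n = 104.1 × 0.7854 × 4 = 327 kips.
Allowable strength R_n/Ω = 327 / 2 = 163 kips.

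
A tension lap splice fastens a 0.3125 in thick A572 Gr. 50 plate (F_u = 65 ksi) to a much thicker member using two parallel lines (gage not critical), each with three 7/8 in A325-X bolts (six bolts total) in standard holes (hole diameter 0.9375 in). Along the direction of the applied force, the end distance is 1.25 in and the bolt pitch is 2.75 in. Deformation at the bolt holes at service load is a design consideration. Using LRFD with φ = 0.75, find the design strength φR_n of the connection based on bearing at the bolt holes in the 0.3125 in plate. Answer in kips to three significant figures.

Per bolt r_n = 1.2 l_c t F_u ≤ 2.4 d t F_u; upper limit = 2.4 × 0.875 × 0.3125 × 65 = 42.66 kips.
Edge bolt: l_c = 1.25 − 0.9375/2 = 0.7812 in → 1.2 × 0.7812 × 0.3125 × 65 = 19.04 → r_n = 19.04 kips.
Interior bolts: l_c = 2.75 − 0.9375 = 1.812 in → 1.2 × 1.812 × 0.3125 × 65 = 44.18 → r_n = 42.66 kips.
R_n = 2 × 19.04 + 4 × 42.66 = 208.7 kips.
Design strength φR_n = 0.75 × 208.7 = 157 kips.

157 kips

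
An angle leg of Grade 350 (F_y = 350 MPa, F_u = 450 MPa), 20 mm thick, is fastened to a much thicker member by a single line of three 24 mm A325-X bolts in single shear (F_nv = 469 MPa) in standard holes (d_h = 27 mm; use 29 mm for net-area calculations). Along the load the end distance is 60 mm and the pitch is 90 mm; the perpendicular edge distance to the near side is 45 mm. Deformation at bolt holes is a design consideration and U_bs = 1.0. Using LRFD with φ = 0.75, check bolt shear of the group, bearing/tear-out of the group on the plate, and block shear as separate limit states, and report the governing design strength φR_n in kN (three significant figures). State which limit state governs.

Bolt shear: A_b = π·24²/4 = 452.4 mm²; R_n = 469 × 452.4 × 3 × 1 / 1000 = 636.5 kN → 0.75 × 636.5 = 477 kN.
Bearing: edge l_c = 46.5, r_n = 502.2 kN; interior l_c = 63, r_n = 518.4 kN; R_n = 502.2 + 2·518.4 = 1539 kN → 1150 kN.
Block shear: A_gv = 4800, A_nv = 3350, A_nt = 610 mm²; R_n = min(0.6F_uA_nv, 0.6F_yA_gv) + U_bs·F_u·A_nt = 1179 kN → 884 kN.
Bolt shear governs: 477 kN.

477 kN (bolt shear governs)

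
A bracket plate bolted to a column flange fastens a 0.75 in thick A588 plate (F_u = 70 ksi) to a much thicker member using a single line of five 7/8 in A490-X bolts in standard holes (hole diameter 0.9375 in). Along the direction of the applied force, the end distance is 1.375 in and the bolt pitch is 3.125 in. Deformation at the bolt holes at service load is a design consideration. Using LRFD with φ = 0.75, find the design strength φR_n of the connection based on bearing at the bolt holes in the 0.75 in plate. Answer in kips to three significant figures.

374 kips

Per bolt r_n = 1.2 l_c t F_u ≤ 2.4 d t F_u; upper limit = 2.4 × 0.875 × 0.75 × 70 = 110.3 kips.
Edge bolt: l_c = 1.375 − 0.9375/2 = 0.9062 in → 1.2 × 0.9062 × 0.75 × 70 = 57.09 → r_n = 57.09 kips.
Interior bolts: l_c = 3.125 − 0.9375 = 2.188 in → 1.2 × 2.188 × 0.75 × 70 = 137.8 → r_n = 110.3 kips.
R_n = 1 × 57.09 + 4 × 110.3 = 498.1 kips.
Design strength φR_n = 0.75 × 498.1 = 374 kips.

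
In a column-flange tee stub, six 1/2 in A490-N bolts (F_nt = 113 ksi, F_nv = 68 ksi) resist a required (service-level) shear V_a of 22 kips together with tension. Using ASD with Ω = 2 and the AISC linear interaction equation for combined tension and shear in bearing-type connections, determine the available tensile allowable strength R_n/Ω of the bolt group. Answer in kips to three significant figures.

A_b = π·0.5²/4 = 0.1963 in²; f_rv = 22 / (6 × 0.1963) = 18.67 ksi.
F'_nt = 1.3 F_nt − (Ω F_nt / F_nv) f_rv = 1.3·113 − (2·113/68)·18.67 = 84.84 ksi, capped at F_nt → F'_nt = 84.84 ksi.
R_n = F'_nt · A_b · n = 84.84 × 0.1963 × 6 = 99.94 kips.
Allowable strength R_n/Ω = 99.94 / 2 = 50 kips.

50 kips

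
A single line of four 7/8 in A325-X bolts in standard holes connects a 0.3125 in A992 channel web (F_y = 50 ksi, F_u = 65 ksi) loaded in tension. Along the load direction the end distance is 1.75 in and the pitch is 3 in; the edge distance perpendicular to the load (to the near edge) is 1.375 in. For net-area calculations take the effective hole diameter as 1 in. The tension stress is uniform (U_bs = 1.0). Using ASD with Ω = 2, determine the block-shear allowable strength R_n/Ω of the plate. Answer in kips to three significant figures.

Shear plane L_v = 1.75 + 3·3 = 10.75 in; A_gv = 10.75 × 0.3125 = 3.359 in².
A_nv = (10.75 − 3.5·1) × 0.3125 = 2.266 in².
A_nt = (1.375 − 0.5·1) × 0.3125 = 0.2734 in².
0.6 F_u A_nv = 88.36 kips; 0.6 F_y A_gv = 100.8 kips → shear rupture governs the shear term.
R_n = 88.36 + 1.0 × 65 × 0.2734 = 106.1 kips.
Allowable strength R_n/Ω = 106.1 / 2 = 53.1 kips.

53.1 kips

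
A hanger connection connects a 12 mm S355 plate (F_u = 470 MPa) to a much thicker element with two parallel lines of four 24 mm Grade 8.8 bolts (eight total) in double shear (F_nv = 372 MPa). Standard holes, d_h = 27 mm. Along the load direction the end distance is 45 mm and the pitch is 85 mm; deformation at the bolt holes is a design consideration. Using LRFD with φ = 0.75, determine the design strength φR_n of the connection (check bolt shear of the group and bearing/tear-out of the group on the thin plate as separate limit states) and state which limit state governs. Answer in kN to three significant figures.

Bolt shear: A_b = π·24²/4 = 452.4 mm²; R_n = 372 × 452.4 × 8 × 2 / 1000 = 2693 kN → 0.75 × 2693 = 2020 kN.
Bearing (1.2 l_c t F_u ≤ 2.4 d t F_u): upper limit = 2.4·24·12·470 / 1000 = 324.9 kN.
  Edge l_c = 45 − 27/2 = 31.5 → r_n = 213.2 kN; interior l_c = 85 − 27 = 58 → r_n = 324.9 kN.
  R_n,bearing = 2·213.2 + 6·324.9 = 2376 kN → 0.75 × 2376 = 1780 kN.
Bearing governs: 1780 kN.

1780 kN (bearing governs)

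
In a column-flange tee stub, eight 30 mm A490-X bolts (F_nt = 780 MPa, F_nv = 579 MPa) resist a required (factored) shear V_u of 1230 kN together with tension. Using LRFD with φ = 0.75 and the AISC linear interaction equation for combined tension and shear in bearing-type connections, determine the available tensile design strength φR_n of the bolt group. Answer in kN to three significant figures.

2640 kN

A_b = π·30²/4 = 706.9 mm²; f_rv = 1230 × 1000 / (8 × 706.9) = 217.5 MPa.
F'_nt = 1.3 F_nt − (F_nt / φF_nv) f_rv = 1.3·780 − (780/(0.75·579))·217.5 = 623.3 MPa, capped at F_nt → F'_nt = 623.3 MPa.
R_n = F'_nt · A_b · n = 623.3 × 706.9 × 8 / 1000 = 3525 kN.
Design strength φR_n = 0.75 × 3525 = 2640 kN.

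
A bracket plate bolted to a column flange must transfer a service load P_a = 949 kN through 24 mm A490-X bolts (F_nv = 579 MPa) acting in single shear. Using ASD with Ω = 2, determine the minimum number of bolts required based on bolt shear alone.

8 bolts

A_b = π·24²/4 = 452.4 mm².
Per-bolt allowable strength R_n/Ω = 579 × 452.4 × 1 / 1000 / 2 = 131 kN.
n ≥ 949 / 131 = 7.246 → use 8 bolts.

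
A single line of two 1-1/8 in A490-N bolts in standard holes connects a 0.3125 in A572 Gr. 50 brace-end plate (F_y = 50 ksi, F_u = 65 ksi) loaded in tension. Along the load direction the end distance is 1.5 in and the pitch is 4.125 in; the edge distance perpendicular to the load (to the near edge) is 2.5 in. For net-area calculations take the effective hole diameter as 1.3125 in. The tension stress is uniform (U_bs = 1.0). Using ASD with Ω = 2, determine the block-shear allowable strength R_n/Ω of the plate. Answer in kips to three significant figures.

41 kips

Shear plane L_v = 1.5 + 1·4.125 = 5.625 in; A_gv = 5.625 × 0.3125 = 1.758 in².
A_nv = (5.625 − 1.5·1.3125) × 0.3125 = 1.143 in².
A_nt = (2.5 − 0.5·1.3125) × 0.3125 = 0.5762 in².
0.6 F_u A_nv = 44.56 kips; 0.6 F_y A_gv = 52.73 kips → shear rupture governs the shear term.
R_n = 44.56 + 1.0 × 65 × 0.5762 = 82.01 kips.
Allowable strength R_n/Ω = 82.01 / 2 = 41 kips.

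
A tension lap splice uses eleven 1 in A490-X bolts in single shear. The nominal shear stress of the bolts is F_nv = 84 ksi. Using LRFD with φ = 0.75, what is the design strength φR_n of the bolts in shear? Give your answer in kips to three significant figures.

544 kips

A_b = π × 1² / 4 = 0.7854 in².
R_n = F_nv · A_b · n · n_s = 84 × 0.7854 × 11 × 1 = 725.7 kips.
Design strength φR_n = 0.75 × 725.7 = 544 kips.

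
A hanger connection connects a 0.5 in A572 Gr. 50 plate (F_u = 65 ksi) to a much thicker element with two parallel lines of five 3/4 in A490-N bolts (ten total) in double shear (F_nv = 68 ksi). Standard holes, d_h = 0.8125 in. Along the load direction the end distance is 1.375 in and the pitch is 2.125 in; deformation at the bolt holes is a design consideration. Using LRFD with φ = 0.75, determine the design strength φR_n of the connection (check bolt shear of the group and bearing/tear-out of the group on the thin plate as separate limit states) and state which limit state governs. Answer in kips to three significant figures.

364 kips (bearing governs)

Bolt shear: A_b = π·0.75²/4 = 0.4418 in²; R_n = 68 × 0.4418 × 10 × 2 = 600.8 kips → 0.75 × 600.8 = 451 kips.
Bearing (1.2 l_c t F_u ≤ 2.4 d t F_u): upper limit = 2.4·0.75·0.5·65 = 58.5 kips.
  Edge l_c = 1.375 − 0.8125/2 = 0.9688 → r_n = 37.78 kips; interior l_c = 2.125 − 0.8125 = 1.312 → r_n = 51.19 kips.
  R_n,bearing = 2·37.78 + 8·51.19 = 485.1 kips → 0.75 × 485.1 = 364 kips.
Bearing governs: 364 kips.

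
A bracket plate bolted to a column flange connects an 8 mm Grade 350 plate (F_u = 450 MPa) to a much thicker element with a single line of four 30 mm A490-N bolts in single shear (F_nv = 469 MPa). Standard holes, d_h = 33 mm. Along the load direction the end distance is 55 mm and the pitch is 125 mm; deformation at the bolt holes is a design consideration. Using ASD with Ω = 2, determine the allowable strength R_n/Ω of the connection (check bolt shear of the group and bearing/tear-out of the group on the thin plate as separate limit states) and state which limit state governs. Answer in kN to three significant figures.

Bolt shear: A_b = π·30²/4 = 706.9 mm²; R_n = 469 × 706.9 × 4 × 1 / 1000 = 1326 kN → 1326 / 2 = 663 kN.
Bearing (1.2 l_c t F_u ≤ 2.4 d t F_u): upper limit = 2.4·30·8·450 / 1000 = 259.2 kN.
  Edge l_c = 55 − 33/2 = 38.5 → r_n = 166.3 kN; interior l_c = 125 − 33 = 92 → r_n = 259.2 kN.
  R_n,bearing = 1·166.3 + 3·259.2 = 943.9 kN → 943.9 / 2 = 472 kN.
Bearing governs: 472 kN.

472 kN (bearing governs)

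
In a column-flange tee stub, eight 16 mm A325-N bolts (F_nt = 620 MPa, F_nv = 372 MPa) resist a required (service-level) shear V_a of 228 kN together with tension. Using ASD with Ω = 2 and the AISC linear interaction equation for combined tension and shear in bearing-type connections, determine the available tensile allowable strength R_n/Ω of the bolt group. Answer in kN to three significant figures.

268 kN

A_b = π·16²/4 = 201.1 mm²; f_rv = 228 × 1000 / (8 × 201.1) = 141.7 MPa.
F'_nt = 1.3 F_nt − (Ω F_nt / F_nv) f_rv = 1.3·620 − (2·620/372)·141.7 = 333.5 MPa, capped at F_nt → F'_nt = 333.5 MPa.
R_n = F'_nt · A_b · n = 333.5 × 201.1 × 8 / 1000 = 536.4 kN.
Allowable strength R_n/Ω = 536.4 / 2 = 268 kN.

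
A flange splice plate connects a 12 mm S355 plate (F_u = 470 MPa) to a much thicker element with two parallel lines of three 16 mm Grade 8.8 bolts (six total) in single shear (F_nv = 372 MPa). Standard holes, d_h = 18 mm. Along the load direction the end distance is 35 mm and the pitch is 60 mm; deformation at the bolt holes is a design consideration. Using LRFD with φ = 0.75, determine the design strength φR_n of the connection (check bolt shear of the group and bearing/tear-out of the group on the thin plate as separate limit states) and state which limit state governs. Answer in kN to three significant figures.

Bolt shear: A_b = π·16²/4 = 201.1 mm²; R_n = 372 × 201.1 × 6 × 1 / 1000 = 448.8 kN → 0.75 × 448.8 = 337 kN.
Bearing (1.2 l_c t F_u ≤ 2.4 d t F_u): upper limit = 2.4·16·12·470 / 1000 = 216.6 kN.
  Edge l_c = 35 − 18/2 = 26 → r_n = 176 kN; interior l_c = 60 − 18 = 42 → r_n = 216.6 kN.
  R_n,bearing = 2·176 + 4·216.6 = 1218 kN → 0.75 × 1218 = 914 kN.
Bolt shear governs: 337 kN.

337 kN (bolt shear governs)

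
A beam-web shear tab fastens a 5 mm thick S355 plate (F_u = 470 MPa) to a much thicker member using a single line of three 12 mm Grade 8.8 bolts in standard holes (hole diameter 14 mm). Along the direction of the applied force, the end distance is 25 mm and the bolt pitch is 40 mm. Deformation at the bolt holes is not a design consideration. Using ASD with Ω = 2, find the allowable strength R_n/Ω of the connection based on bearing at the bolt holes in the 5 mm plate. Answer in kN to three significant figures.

116 kN

Per bolt r_n = 1.5 l_c t F_u ≤ 3.0 d t F_u; upper limit = 3.0 × 12 × 5 × 470 / 1000 = 84.6 kN.
Edge bolt: l_c = 25 − 14/2 = 18 mm → 1.5 × 18 × 5 × 470 / 1000 = 63.45 → r_n = 63.45 kN.
Interior bolts: l_c = 40 − 14 = 26 mm → 1.5 × 26 × 5 × 470 / 1000 = 91.65 → r_n = 84.6 kN.
R_n = 1 × 63.45 + 2 × 84.6 = 232.7 kN.
Allowable strength R_n/Ω = 232.7 / 2 = 116 kN.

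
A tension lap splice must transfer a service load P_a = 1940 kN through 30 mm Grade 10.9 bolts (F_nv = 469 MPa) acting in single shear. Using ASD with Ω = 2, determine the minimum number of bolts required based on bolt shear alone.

A_b = π·30²/4 = 706.9 mm².
Per-bolt allowable strength R_n/Ω = 469 × 706.9 × 1 / 1000 / 2 = 165.8 kN.
n ≥ 1940 / 165.8 = 11.7 → use 12 bolts.

12 bolts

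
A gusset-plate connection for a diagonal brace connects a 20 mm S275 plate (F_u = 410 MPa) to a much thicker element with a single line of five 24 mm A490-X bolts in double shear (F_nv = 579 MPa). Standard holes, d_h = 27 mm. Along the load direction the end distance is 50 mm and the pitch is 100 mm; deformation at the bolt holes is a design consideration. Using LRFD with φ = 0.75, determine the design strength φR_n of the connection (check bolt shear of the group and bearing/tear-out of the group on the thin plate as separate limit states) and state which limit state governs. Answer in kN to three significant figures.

1690 kN (bearing governs)

Bolt shear: A_b = π·24²/4 = 452.4 mm²; R_n = 579 × 452.4 × 5 × 2 / 1000 = 2619 kN → 0.75 × 2619 = 1960 kN.
Bearing (1.2 l_c t F_u ≤ 2.4 d t F_u): upper limit = 2.4·24·20·410 / 1000 = 472.3 kN.
  Edge l_c = 50 − 27/2 = 36.5 → r_n = 359.2 kN; interior l_c = 100 − 27 = 73 → r_n = 472.3 kN.
  R_n,bearing = 1·359.2 + 4·472.3 = 2248 kN → 0.75 × 2248 = 1690 kN.
Bearing governs: 1690 kN.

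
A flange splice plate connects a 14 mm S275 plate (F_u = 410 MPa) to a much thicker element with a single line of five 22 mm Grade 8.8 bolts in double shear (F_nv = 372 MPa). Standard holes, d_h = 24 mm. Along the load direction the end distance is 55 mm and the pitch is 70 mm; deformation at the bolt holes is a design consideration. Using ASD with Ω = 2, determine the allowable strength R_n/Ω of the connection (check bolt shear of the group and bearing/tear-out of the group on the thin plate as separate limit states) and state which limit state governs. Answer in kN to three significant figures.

Bolt shear: A_b = π·22²/4 = 380.1 mm²; R_n = 372 × 380.1 × 5 × 2 / 1000 = 1414 kN → 1414 / 2 = 707 kN.
Bearing (1.2 l_c t F_u ≤ 2.4 d t F_u): upper limit = 2.4·22·14·410 / 1000 = 303.1 kN.
  Edge l_c = 55 − 24/2 = 43 → r_n = 296.2 kN; interior l_c = 70 − 24 = 46 → r_n = 303.1 kN.
  R_n,bearing = 1·296.2 + 4·303.1 = 1508 kN → 1508 / 2 = 754 kN.
Bolt shear governs: 707 kN.

707 kN (bolt shear governs)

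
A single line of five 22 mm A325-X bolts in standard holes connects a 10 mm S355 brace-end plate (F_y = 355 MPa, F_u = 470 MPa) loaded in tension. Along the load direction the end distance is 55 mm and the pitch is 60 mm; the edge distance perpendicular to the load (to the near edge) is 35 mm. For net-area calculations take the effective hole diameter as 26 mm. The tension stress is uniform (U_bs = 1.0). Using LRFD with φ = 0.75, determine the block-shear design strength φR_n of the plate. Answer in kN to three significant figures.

454 kN

Shear plane L_v = 55 + 4·60 = 295 mm; A_gv = 295 × 10 = 2950 mm².
A_nv = (295 − 4.5·26) × 10 = 1780 mm².
A_nt = (35 − 0.5·26) × 10 = 220 mm².
0.6 F_u A_nv = 502 kN; 0.6 F_y A_gv = 628.4 kN → shear rupture governs the shear term.
R_n = 502 + 1.0 × 470 × 220 / 1000 = 605.4 kN.
Design strength φR_n = 0.75 × 605.4 = 454 kN.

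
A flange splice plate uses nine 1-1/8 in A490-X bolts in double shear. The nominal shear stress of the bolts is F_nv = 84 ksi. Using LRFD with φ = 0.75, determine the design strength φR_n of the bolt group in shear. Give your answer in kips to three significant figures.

1130 kips

A_b = π × 1.125² / 4 = 0.994 in².
R_n = F_nv · A_b · n · n_s = 84 × 0.994 × 9 × 2 = 1503 kips.
Design strength φR_n = 0.75 × 1503 = 1130 kips.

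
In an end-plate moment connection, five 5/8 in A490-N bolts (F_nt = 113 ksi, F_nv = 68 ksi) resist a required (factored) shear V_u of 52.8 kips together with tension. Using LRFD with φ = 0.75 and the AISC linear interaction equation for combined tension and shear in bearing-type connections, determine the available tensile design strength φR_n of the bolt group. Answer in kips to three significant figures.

81.3 kips

A_b = π·0.625²/4 = 0.3068 in²; f_rv = 52.8 / (5 × 0.3068) = 34.42 ksi.
F'_nt = 1.3 F_nt − (F_nt / φF_nv) f_rv = 1.3·113 − (113/(0.75·68))·34.42 = 70.64 ksi, capped at F_nt → F'_nt = 70.64 ksi.
R_n = F'_nt · A_b · n = 70.64 × 0.3068 × 5 = 108.4 kips.
Design strength φR_n = 0.75 × 108.4 = 81.3 kips.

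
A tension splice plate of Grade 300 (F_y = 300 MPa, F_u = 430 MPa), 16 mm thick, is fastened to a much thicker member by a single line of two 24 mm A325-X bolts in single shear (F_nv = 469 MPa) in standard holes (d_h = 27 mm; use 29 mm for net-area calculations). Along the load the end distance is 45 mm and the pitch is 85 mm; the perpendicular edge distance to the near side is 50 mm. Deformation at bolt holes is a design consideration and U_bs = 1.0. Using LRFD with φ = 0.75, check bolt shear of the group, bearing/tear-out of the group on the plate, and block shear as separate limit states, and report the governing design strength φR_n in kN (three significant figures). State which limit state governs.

318 kN (bolt shear governs)

Bolt shear: A_b = π·24²/4 = 452.4 mm²; R_n = 469 × 452.4 × 2 × 1 / 1000 = 424.3 kN → 0.75 × 424.3 = 318 kN.
Bearing: edge l_c = 31.5, r_n = 260.1 kN; interior l_c = 58, r_n = 396.3 kN; R_n = 260.1 + 1·396.3 = 656.4 kN → 492 kN.
Block shear: A_gv = 2080, A_nv = 1384, A_nt = 568 mm²; R_n = min(0.6F_uA_nv, 0.6F_yA_gv) + U_bs·F_u·A_nt = 601.3 kN → 451 kN.
Bolt shear governs: 318 kN.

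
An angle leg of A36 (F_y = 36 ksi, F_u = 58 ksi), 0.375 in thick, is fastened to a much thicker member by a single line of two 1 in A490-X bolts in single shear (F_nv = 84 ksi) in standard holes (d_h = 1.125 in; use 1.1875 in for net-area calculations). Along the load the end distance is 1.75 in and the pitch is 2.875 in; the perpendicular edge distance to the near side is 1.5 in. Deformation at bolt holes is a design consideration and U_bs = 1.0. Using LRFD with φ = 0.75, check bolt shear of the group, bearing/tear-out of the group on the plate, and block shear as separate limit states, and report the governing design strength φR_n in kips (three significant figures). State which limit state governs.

42.6 kips (block shear governs)

Bolt shear: A_b = π·1²/4 = 0.7854 in²; R_n = 84 × 0.7854 × 2 × 1 = 131.9 kips → 0.75 × 131.9 = 99 kips.
Bearing: edge l_c = 1.188, r_n = 30.99 kips; interior l_c = 1.75, r_n = 45.68 kips; R_n = 30.99 + 1·45.68 = 76.67 kips → 57.5 kips.
Block shear: A_gv = 1.734, A_nv = 1.066, A_nt = 0.3398 in²; R_n = min(0.6F_uA_nv, 0.6F_yA_gv) + U_bs·F_u·A_nt = 56.82 kips → 42.6 kips.
Block shear governs: 42.6 kips.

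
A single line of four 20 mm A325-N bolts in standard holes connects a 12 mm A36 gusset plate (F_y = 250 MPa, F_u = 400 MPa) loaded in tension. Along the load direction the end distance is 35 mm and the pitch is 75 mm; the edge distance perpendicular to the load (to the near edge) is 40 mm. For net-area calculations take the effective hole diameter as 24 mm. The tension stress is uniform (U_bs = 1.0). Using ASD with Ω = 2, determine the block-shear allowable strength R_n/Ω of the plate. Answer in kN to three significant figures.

Shear plane L_v = 35 + 3·75 = 260 mm; A_gv = 260 × 12 = 3120 mm².
A_nv = (260 − 3.5·24) × 12 = 2112 mm².
A_nt = (40 − 0.5·24) × 12 = 336 mm².
0.6 F_u A_nv = 506.9 kN; 0.6 F_y A_gv = 468 kN → shear yielding governs the shear term.
R_n = 468 + 1.0 × 400 × 336 / 1000 = 602.4 kN.
Allowable strength R_n/Ω = 602.4 / 2 = 301 kN.

301 kN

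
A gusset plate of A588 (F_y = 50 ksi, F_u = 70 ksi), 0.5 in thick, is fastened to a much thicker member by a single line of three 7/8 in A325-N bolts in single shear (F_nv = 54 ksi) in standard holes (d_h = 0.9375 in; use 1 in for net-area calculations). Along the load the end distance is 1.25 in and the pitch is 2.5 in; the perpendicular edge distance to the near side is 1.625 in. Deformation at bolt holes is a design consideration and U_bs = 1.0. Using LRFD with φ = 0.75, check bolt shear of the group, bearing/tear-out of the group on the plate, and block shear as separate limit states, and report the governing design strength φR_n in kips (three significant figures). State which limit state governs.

73.1 kips (bolt shear governs)

Bolt shear: A_b = π·0.875²/4 = 0.6013 in²; R_n = 54 × 0.6013 × 3 × 1 = 97.41 kips → 0.75 × 97.41 = 73.1 kips.
Bearing: edge l_c = 0.7812, r_n = 32.81 kips; interior l_c = 1.562, r_n = 65.62 kips; R_n = 32.81 + 2·65.62 = 164.1 kips → 123 kips.
Block shear: A_gv = 3.125, A_nv = 1.875, A_nt = 0.5625 in²; R_n = min(0.6F_uA_nv, 0.6F_yA_gv) + U_bs·F_u·A_nt = 118.1 kips → 88.6 kips.
Bolt shear governs: 73.1 kips.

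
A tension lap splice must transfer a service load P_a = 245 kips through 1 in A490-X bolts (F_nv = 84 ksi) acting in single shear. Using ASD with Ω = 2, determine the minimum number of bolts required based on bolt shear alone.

A_b = π·1²/4 = 0.7854 in².
Per-bolt allowable strength R_n/Ω = 84 × 0.7854 × 1 / 2 = 32.99 kips.
n ≥ 245 / 32.99 = 7.427 → use 8 bolts.

8 bolts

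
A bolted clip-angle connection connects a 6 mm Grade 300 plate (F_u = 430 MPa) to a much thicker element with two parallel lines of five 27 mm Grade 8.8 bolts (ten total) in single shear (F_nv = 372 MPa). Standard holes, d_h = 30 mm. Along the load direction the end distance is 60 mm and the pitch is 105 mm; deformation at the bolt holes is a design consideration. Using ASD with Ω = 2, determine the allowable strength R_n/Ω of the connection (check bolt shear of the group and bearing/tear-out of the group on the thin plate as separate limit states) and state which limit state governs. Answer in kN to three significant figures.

Bolt shear: A_b = π·27²/4 = 572.6 mm²; R_n = 372 × 572.6 × 10 × 1 / 1000 = 2130 kN → 2130 / 2 = 1060 kN.
Bearing (1.2 l_c t F_u ≤ 2.4 d t F_u): upper limit = 2.4·27·6·430 / 1000 = 167.2 kN.
  Edge l_c = 60 − 30/2 = 45 → r_n = 139.3 kN; interior l_c = 105 − 30 = 75 → r_n = 167.2 kN.
  R_n,bearing = 2·139.3 + 8·167.2 = 1616 kN → 1616 / 2 = 808 kN.
Bearing governs: 808 kN.

808 kN (bearing governs)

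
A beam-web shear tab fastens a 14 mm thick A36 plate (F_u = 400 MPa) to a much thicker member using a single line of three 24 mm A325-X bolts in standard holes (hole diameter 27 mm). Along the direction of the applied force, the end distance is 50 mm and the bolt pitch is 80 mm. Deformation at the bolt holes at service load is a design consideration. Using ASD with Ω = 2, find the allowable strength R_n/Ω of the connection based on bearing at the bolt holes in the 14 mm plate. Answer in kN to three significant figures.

Per bolt r_n = 1.2 l_c t F_u ≤ 2.4 d t F_u; upper limit = 2.4 × 24 × 14 × 400 / 1000 = 322.6 kN.
Edge bolt: l_c = 50 − 27/2 = 36.5 mm → 1.2 × 36.5 × 14 × 400 / 1000 = 245.3 → r_n = 245.3 kN.
Interior bolts: l_c = 80 − 27 = 53 mm → 1.2 × 53 × 14 × 400 / 1000 = 356.2 → r_n = 322.6 kN.
R_n = 1 × 245.3 + 2 × 322.6 = 890.4 kN.
Allowable strength R_n/Ω = 890.4 / 2 = 445 kN.

445 kN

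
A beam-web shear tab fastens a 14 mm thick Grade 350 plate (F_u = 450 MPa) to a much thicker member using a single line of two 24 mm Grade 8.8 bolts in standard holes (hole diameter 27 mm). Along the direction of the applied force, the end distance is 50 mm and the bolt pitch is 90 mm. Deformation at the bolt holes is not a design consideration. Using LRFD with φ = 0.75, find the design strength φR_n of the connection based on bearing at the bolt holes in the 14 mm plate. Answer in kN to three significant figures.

599 kN

Per bolt r_n = 1.5 l_c t F_u ≤ 3.0 d t F_u; upper limit = 3.0 × 24 × 14 × 450 / 1000 = 453.6 kN.
Edge bolt: l_c = 50 − 27/2 = 36.5 mm → 1.5 × 36.5 × 14 × 450 / 1000 = 344.9 → r_n = 344.9 kN.
Interior bolts: l_c = 90 − 27 = 63 mm → 1.5 × 63 × 14 × 450 / 1000 = 595.4 → r_n = 453.6 kN.
R_n = 1 × 344.9 + 1 × 453.6 = 798.5 kN.
Design strength φR_n = 0.75 × 798.5 = 599 kN.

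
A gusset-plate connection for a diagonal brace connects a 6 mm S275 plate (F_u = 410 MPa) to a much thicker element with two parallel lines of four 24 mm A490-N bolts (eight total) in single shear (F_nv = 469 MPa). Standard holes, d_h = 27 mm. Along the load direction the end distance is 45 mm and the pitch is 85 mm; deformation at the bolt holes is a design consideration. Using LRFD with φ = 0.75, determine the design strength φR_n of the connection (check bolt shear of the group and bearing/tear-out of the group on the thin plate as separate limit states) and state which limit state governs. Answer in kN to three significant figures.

777 kN (bearing governs)

Bolt shear: A_b = π·24²/4 = 452.4 mm²; R_n = 469 × 452.4 × 8 × 1 / 1000 = 1697 kN → 0.75 × 1697 = 1270 kN.
Bearing (1.2 l_c t F_u ≤ 2.4 d t F_u): upper limit = 2.4·24·6·410 / 1000 = 141.7 kN.
  Edge l_c = 45 − 27/2 = 31.5 → r_n = 92.99 kN; interior l_c = 85 − 27 = 58 → r_n = 141.7 kN.
  R_n,bearing = 2·92.99 + 6·141.7 = 1036 kN → 0.75 × 1036 = 777 kN.
Bearing governs: 777 kN.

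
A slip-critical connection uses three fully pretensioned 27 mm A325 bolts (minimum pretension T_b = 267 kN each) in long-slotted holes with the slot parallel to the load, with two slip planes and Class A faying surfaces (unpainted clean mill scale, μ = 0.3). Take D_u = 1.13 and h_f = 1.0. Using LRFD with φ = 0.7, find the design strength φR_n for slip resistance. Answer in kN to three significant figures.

380 kN

R_n = μ · D_u · h_f · T_b · n_s · n_b = 0.3 × 1.13 × 1.0 × 267 × 2 × 3 = 543.1 kN.
Design strength φR_n = 0.7 × 543.1 = 380 kN.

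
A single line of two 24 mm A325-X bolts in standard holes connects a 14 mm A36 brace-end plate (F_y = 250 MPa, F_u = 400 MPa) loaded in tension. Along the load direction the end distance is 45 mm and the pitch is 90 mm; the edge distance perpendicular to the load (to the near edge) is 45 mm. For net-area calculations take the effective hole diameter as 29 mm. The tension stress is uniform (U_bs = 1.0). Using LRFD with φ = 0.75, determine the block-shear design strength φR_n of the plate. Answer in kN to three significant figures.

Shear plane L_v = 45 + 1·90 = 135 mm; A_gv = 135 × 14 = 1890 mm².
A_nv = (135 − 1.5·29) × 14 = 1281 mm².
A_nt = (45 − 0.5·29) × 14 = 427 mm².
0.6 F_u A_nv = 307.4 kN; 0.6 F_y A_gv = 283.5 kN → shear yielding governs the shear term.
R_n = 283.5 + 1.0 × 400 × 427 / 1000 = 454.3 kN.
Design strength φR_n = 0.75 × 454.3 = 341 kN.

341 kN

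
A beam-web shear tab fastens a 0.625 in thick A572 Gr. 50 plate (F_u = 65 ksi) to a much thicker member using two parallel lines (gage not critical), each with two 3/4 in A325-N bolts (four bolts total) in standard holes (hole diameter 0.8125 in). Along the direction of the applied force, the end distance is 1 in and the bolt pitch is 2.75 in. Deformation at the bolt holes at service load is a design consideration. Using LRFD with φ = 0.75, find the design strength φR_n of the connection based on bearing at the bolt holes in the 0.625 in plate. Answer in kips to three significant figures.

Per bolt r_n = 1.2 l_c t F_u ≤ 2.4 d t F_u; upper limit = 2.4 × 0.75 × 0.625 × 65 = 73.12 kips.
Edge bolt: l_c = 1 − 0.8125/2 = 0.5938 in → 1.2 × 0.5938 × 0.625 × 65 = 28.95 → r_n = 28.95 kips.
Interior bolts: l_c = 2.75 − 0.8125 = 1.938 in → 1.2 × 1.938 × 0.625 × 65 = 94.45 → r_n = 73.12 kips.
R_n = 2 × 28.95 + 2 × 73.12 = 204.1 kips.
Design strength φR_n = 0.75 × 204.1 = 153 kips.

153 kips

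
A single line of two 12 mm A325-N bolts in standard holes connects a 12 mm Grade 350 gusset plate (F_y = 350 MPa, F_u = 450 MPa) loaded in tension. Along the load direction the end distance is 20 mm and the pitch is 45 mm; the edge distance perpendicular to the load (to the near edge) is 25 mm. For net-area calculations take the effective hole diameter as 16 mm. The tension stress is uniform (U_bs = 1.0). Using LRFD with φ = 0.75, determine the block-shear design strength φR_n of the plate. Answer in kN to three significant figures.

Shear plane L_v = 20 + 1·45 = 65 mm; A_gv = 65 × 12 = 780 mm².
A_nv = (65 − 1.5·16) × 12 = 492 mm².
A_nt = (25 − 0.5·16) × 12 = 204 mm².
0.6 F_u A_nv = 132.8 kN; 0.6 F_y A_gv = 163.8 kN → shear rupture governs the shear term.
R_n = 132.8 + 1.0 × 450 × 204 / 1000 = 224.6 kN.
Design strength φR_n = 0.75 × 224.6 = 168 kN.

168 kN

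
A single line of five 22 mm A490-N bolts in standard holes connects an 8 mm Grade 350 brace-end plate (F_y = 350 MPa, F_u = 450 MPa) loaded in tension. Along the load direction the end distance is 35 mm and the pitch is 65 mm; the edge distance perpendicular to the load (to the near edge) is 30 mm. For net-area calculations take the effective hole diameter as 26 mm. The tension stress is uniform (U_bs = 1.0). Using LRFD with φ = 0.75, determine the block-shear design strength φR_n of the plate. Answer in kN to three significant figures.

334 kN

Shear plane L_v = 35 + 4·65 = 295 mm; A_gv = 295 × 8 = 2360 mm².
A_nv = (295 − 4.5·26) × 8 = 1424 mm².
A_nt = (30 − 0.5·26) × 8 = 136 mm².
0.6 F_u A_nv = 384.5 kN; 0.6 F_y A_gv = 495.6 kN → shear rupture governs the shear term.
R_n = 384.5 + 1.0 × 450 × 136 / 1000 = 445.7 kN.
Design strength φR_n = 0.75 × 445.7 = 334 kN.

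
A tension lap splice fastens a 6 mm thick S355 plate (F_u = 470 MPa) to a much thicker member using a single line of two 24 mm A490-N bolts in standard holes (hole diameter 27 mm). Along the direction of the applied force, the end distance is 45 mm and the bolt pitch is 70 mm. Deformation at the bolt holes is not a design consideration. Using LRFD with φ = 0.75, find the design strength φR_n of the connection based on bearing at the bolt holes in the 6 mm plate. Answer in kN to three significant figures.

236 kN

Per bolt r_n = 1.5 l_c t F_u ≤ 3.0 d t F_u; upper limit = 3.0 × 24 × 6 × 470 / 1000 = 203 kN.
Edge bolt: l_c = 45 − 27/2 = 31.5 mm → 1.5 × 31.5 × 6 × 470 / 1000 = 133.2 → r_n = 133.2 kN.
Interior bolts: l_c = 70 − 27 = 43 mm → 1.5 × 43 × 6 × 470 / 1000 = 181.9 → r_n = 181.9 kN.
R_n = 1 × 133.2 + 1 × 181.9 = 315.1 kN.
Design strength φR_n = 0.75 × 315.1 = 236 kN.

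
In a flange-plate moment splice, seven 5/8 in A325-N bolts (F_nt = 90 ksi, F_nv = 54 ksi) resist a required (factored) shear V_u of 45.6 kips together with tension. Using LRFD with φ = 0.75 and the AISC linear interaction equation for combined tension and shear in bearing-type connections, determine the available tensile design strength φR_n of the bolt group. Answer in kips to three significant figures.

A_b = π·0.625²/4 = 0.3068 in²; f_rv = 45.6 / (7 × 0.3068) = 21.23 ksi.
F'_nt = 1.3 F_nt − (F_nt / φF_nv) f_rv = 1.3·90 − (90/(0.75·54))·21.23 = 69.81 ksi, capped at F_nt → F'_nt = 69.81 ksi.
R_n = F'_nt · A_b · n = 69.81 × 0.3068 × 7 = 149.9 kips.
Design strength φR_n = 0.75 × 149.9 = 112 kips.

112 kips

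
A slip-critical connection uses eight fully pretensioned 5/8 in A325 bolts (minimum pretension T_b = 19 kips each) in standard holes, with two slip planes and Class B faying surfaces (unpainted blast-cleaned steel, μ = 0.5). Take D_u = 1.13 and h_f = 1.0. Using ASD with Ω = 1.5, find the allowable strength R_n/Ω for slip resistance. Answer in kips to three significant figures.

R_n = μ · D_u · h_f · T_b · n_s · n_b = 0.5 × 1.13 × 1.0 × 19 × 2 × 8 = 171.8 kips.
Allowable strength R_n/Ω = 171.8 / 1.5 = 115 kips.

115 kips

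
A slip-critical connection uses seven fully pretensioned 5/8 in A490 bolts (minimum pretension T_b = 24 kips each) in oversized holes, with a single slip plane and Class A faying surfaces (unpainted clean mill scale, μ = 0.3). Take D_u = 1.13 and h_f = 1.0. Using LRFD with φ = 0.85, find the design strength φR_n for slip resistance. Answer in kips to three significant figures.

R_n = μ · D_u · h_f · T_b · n_s · n_b = 0.3 × 1.13 × 1.0 × 24 × 1 × 7 = 56.95 kips.
Design strength φR_n = 0.85 × 56.95 = 48.4 kips.

48.4 kips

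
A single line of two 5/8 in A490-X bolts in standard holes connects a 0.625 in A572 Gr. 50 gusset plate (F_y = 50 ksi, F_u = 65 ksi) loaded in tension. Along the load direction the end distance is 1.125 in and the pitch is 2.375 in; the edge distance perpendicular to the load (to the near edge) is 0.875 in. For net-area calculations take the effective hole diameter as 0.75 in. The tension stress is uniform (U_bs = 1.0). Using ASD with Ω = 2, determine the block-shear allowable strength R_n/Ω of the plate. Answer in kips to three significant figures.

39.1 kips

Shear plane L_v = 1.125 + 1·2.375 = 3.5 in; A_gv = 3.5 × 0.625 = 2.188 in².
A_nv = (3.5 − 1.5·0.75) × 0.625 = 1.484 in².
A_nt = (0.875 − 0.5·0.75) × 0.625 = 0.3125 in².
0.6 F_u A_nv = 57.89 kips; 0.6 F_y A_gv = 65.62 kips → shear rupture governs the shear term.
R_n = 57.89 + 1.0 × 65 × 0.3125 = 78.2 kips.
Allowable strength R_n/Ω = 78.2 / 2 = 39.1 kips.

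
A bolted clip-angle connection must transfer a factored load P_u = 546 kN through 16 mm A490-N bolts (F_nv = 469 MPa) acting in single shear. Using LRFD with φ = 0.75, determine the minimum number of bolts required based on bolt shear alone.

A_b = π·16²/4 = 201.1 mm².
Per-bolt design strength φR_n = 0.75 × 469 × 201.1 × 1 / 1000 = 70.72 kN.
n ≥ 546 / 70.72 = 7.72 → use 8 bolts.

8 bolts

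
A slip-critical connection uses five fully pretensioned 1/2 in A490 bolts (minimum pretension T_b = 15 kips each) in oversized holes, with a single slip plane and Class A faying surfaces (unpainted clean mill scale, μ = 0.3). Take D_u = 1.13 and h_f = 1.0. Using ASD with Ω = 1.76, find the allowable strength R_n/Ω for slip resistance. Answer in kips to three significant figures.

14.4 kips

R_n = μ · D_u · h_f · T_b · n_s · n_b = 0.3 × 1.13 × 1.0 × 15 × 1 × 5 = 25.42 kips.
Allowable strength R_n/Ω = 25.42 / 1.76 = 14.4 kips.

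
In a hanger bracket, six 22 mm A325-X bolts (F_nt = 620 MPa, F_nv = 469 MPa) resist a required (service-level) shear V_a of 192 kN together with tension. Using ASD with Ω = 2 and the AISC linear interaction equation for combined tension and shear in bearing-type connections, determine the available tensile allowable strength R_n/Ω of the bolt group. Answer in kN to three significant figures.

A_b = π·22²/4 = 380.1 mm²; f_rv = 192 × 1000 / (6 × 380.1) = 84.18 MPa.
F'_nt = 1.3 F_nt − (Ω F_nt / F_nv) f_rv = 1.3·620 − (2·620/469)·84.18 = 583.4 MPa, capped at F_nt → F'_nt = 583.4 MPa.
R_n = F'_nt · A_b · n = 583.4 × 380.1 × 6 / 1000 = 1331 kN.
Allowable strength R_n/Ω = 1331 / 2 = 665 kN.

665 kN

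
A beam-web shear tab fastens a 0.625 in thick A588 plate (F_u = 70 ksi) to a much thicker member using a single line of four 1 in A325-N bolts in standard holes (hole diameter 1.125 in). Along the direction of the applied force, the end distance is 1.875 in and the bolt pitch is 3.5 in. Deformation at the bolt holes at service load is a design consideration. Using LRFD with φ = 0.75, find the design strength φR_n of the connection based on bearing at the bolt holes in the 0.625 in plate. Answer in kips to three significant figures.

288 kips

Per bolt r_n = 1.2 l_c t F_u ≤ 2.4 d t F_u; upper limit = 2.4 × 1 × 0.625 × 70 = 105 kips.
Edge bolt: l_c = 1.875 − 1.125/2 = 1.312 in → 1.2 × 1.312 × 0.625 × 70 = 68.91 → r_n = 68.91 kips.
Interior bolts: l_c = 3.5 − 1.125 = 2.375 in → 1.2 × 2.375 × 0.625 × 70 = 124.7 → r_n = 105 kips.
R_n = 1 × 68.91 + 3 × 105 = 383.9 kips.
Design strength φR_n = 0.75 × 383.9 = 288 kips.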